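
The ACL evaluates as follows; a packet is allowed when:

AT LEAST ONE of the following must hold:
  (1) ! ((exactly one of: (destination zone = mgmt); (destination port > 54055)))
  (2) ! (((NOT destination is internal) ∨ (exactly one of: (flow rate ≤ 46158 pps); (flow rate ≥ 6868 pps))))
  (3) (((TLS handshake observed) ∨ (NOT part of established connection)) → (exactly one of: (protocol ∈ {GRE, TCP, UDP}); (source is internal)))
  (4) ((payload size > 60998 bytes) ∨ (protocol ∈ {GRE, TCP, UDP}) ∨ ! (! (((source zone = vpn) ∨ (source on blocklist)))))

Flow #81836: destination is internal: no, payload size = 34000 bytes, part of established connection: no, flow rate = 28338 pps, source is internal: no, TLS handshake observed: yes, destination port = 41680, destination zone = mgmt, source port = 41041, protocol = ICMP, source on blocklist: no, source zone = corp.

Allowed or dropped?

Atomic conditions:
  destination zone = mgmt: mgmt == mgmt is true
  destination port > 54055: 41680 > 54055 is false
  NOT destination is internal: no → true
  flow rate ≤ 46158 pps: 28338 ≤ 46158 is true
  flow rate ≥ 6868 pps: 28338 ≥ 6868 is true
  TLS handshake observed: yes → true
  NOT part of established connection: no → true
  protocol ∈ {GRE, TCP, UDP}: ICMP is not in the set → false
  source is internal: no → false
  payload size > 60998 bytes: 34000 > 60998 is false
  source zone = vpn: corp == vpn is false
  source on blocklist: no → false
Combine:
[1.1] exactly-one(true, false) = true
[1] NOT true = false
[2.1.2] exactly-one(true, true) = false
[2.1] true OR false = true
[2] NOT true = false
[3.1] true OR true = true
[3.2] exactly-one(false, false) = false
[3] true → false = false
[4.3.1.1] false OR false = false
[4.3.1] NOT false = true
[4.3] NOT true = false
[4] false OR false OR false = false
[root] false OR false OR false OR false = false
Overall: false → dropped

Dropped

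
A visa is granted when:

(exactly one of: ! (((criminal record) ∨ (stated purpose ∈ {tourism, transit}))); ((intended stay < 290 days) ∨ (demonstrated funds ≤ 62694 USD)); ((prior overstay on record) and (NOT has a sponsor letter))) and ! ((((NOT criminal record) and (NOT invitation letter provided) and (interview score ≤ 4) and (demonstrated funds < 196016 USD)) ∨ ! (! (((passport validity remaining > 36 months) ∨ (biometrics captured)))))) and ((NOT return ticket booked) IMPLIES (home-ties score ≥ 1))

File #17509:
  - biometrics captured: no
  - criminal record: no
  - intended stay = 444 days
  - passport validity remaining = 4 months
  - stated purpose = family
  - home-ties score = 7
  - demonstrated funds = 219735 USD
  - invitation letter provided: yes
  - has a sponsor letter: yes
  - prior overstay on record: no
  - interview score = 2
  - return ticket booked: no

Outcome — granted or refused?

Granted

Atomic conditions:
  criminal record: no → false
  stated purpose ∈ {tourism, transit}: family is not in the set → false
  intended stay < 290 days: 444 < 290 is false
  demonstrated funds ≤ 62694 USD: 219735 ≤ 62694 is false
  prior overstay on record: no → false
  NOT has a sponsor letter: yes → false
  NOT criminal record: no → true
  NOT invitation letter provided: yes → false
  interview score ≤ 4: 2 ≤ 4 is true
  demonstrated funds < 196016 USD: 219735 < 196016 is false
  passport validity remaining > 36 months: 4 > 36 is false
  biometrics captured: no → false
  NOT return ticket booked: no → true
  home-ties score ≥ 1: 7 ≥ 1 is true
Combine:
[1.1.1] false OR false = false
[1.1] NOT false = true
[1.2] false OR false = false
[1.3] false AND false = false
[1] exactly-one(true, false, false) = true
[2.1.1] true AND false AND true AND false = false
[2.1.2.1.1] false OR false = false
[2.1.2.1] NOT false = true
[2.1.2] NOT true = false
[2.1] false OR false = false
[2] NOT false = true
[3] true → true = true
[root] true AND true AND true = true
Overall: true → granted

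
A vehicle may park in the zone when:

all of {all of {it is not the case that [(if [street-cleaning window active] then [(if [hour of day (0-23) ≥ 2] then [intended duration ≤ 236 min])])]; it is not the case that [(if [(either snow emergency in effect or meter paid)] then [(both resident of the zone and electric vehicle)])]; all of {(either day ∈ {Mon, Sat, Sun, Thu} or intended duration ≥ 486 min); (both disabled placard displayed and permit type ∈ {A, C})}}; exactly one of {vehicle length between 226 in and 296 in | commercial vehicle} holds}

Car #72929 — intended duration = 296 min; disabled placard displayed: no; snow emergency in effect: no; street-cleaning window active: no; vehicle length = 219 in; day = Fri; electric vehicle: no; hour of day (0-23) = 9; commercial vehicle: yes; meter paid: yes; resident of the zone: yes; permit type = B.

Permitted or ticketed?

Atomic conditions:
  street-cleaning window active: no → false
  hour of day (0-23) ≥ 2: 9 ≥ 2 is true
  intended duration ≤ 236 min: 296 ≤ 236 is false
  snow emergency in effect: no → false
  meter paid: yes → true
  resident of the zone: yes → true
  electric vehicle: no → false
  day ∈ {Mon, Sat, Sun, Thu}: Fri is not in the set → false
  intended duration ≥ 486 min: 296 ≥ 486 is false
  disabled placard displayed: no → false
  permit type ∈ {A, C}: B is not in the set → false
  vehicle length between 226 in and 296 in: 219 in [226, 296] is false
  commercial vehicle: yes → true
Combine:
[1.1.1.2] true → false = false
[1.1.1] false → false (antecedent false ⇒ implication holds) = true
[1.1] NOT true = false
[1.2.1.1] false OR true = true
[1.2.1.2] true AND false = false
[1.2.1] true → false = false
[1.2] NOT false = true
[1.3.1] false OR false = false
[1.3.2] false AND false = false
[1.3] false AND false = false
[1] false AND true AND false = false
[2] exactly-one(false, true) = true
[root] false AND true = false
Overall: false → ticketed

Ticketed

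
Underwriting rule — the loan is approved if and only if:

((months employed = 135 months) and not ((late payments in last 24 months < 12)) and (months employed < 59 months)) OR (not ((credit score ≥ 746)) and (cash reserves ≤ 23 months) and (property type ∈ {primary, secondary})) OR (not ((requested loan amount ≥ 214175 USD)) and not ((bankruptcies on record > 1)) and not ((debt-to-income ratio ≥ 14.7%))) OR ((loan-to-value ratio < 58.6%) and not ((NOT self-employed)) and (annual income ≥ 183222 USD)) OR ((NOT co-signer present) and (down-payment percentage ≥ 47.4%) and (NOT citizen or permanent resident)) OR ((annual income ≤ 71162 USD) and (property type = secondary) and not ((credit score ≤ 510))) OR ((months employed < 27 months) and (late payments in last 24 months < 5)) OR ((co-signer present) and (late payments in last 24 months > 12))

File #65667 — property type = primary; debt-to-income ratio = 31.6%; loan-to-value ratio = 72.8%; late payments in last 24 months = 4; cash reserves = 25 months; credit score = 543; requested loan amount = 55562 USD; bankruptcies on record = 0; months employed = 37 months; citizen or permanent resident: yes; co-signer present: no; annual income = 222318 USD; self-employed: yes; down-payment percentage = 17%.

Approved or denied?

Atomic conditions:
  months employed = 135 months: 37 == 135 is false
  late payments in last 24 months < 12: 4 < 12 is true
  months employed < 59 months: 37 < 59 is true
  credit score ≥ 746: 543 ≥ 746 is false
  cash reserves ≤ 23 months: 25 ≤ 23 is false
  property type ∈ {primary, secondary}: primary is in the set → true
  requested loan amount ≥ 214175 USD: 55562 ≥ 214175 is false
  bankruptcies on record > 1: 0 > 1 is false
  debt-to-income ratio ≥ 14.7%: 31.6 ≥ 14.7 is true
  loan-to-value ratio < 58.6%: 72.8 < 58.6 is false
  NOT self-employed: yes → false
  annual income ≥ 183222 USD: 222318 ≥ 183222 is true
  NOT co-signer present: no → true
  down-payment percentage ≥ 47.4%: 17 ≥ 47.4 is false
  NOT citizen or permanent resident: yes → false
  annual income ≤ 71162 USD: 222318 ≤ 71162 is false
  property type = secondary: primary == secondary is false
  credit score ≤ 510: 543 ≤ 510 is false
  months employed < 27 months: 37 < 27 is false
  late payments in last 24 months < 5: 4 < 5 is true
  co-signer present: no → false
  late payments in last 24 months > 12: 4 > 12 is false
Combine:
[1.2] NOT true = false
[1] false AND false AND true = false
[2.1] NOT false = true
[2] true AND false AND true = false
[3.1] NOT false = true
[3.2] NOT false = true
[3.3] NOT true = false
[3] true AND true AND false = false
[4.2] NOT false = true
[4] false AND true AND true = false
[5] true AND false AND false = false
[6.3] NOT false = true
[6] false AND false AND true = false
[7] false AND true = false
[8] false AND false = false
[root] false OR false OR false OR false OR false OR false OR false OR false = false
Overall: false → denied

Denied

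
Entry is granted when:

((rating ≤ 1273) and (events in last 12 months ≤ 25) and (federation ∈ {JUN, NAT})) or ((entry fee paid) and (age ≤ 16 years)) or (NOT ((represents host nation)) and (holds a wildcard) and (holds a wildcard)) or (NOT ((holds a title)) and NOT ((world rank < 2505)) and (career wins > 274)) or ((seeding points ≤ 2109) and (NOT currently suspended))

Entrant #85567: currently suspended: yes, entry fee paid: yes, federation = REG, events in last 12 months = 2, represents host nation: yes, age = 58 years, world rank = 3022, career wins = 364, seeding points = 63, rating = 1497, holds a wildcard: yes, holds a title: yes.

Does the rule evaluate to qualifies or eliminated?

Eliminated

Atomic conditions:
  rating ≤ 1273: 1497 ≤ 1273 is false
  events in last 12 months ≤ 25: 2 ≤ 25 is true
  federation ∈ {JUN, NAT}: REG is not in the set → false
  entry fee paid: yes → true
  age ≤ 16 years: 58 ≤ 16 is false
  represents host nation: yes → true
  holds a wildcard: yes → true
  holds a title: yes → true
  world rank < 2505: 3022 < 2505 is false
  career wins > 274: 364 > 274 is true
  seeding points ≤ 2109: 63 ≤ 2109 is true
  NOT currently suspended: yes → false
Combine:
[1] false AND true AND false = false
[2] true AND false = false
[3.1] NOT true = false
[3] false AND true AND true = false
[4.1] NOT true = false
[4.2] NOT false = true
[4] false AND true AND true = false
[5] true AND false = false
[root] false OR false OR false OR false OR false = false
Overall: false → eliminated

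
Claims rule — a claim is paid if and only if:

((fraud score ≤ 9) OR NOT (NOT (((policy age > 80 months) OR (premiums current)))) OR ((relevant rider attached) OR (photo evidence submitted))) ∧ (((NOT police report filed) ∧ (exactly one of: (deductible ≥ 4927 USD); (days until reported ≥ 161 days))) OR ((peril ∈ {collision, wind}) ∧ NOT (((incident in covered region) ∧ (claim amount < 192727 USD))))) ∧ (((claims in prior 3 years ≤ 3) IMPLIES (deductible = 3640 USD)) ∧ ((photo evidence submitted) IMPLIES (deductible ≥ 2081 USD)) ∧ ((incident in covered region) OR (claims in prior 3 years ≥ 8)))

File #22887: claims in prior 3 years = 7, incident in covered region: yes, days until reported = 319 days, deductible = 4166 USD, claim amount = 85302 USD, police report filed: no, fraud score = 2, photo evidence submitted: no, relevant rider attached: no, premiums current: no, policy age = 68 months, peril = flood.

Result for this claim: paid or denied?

Atomic conditions:
  fraud score ≤ 9: 2 ≤ 9 is true
  policy age > 80 months: 68 > 80 is false
  premiums current: no → false
  relevant rider attached: no → false
  photo evidence submitted: no → false
  NOT police report filed: no → true
  deductible ≥ 4927 USD: 4166 ≥ 4927 is false
  days until reported ≥ 161 days: 319 ≥ 161 is true
  peril ∈ {collision, wind}: flood is not in the set → false
  incident in covered region: yes → true
  claim amount < 192727 USD: 85302 < 192727 is true
  claims in prior 3 years ≤ 3: 7 ≤ 3 is false
  deductible = 3640 USD: 4166 == 3640 is false
  deductible ≥ 2081 USD: 4166 ≥ 2081 is true
  claims in prior 3 years ≥ 8: 7 ≥ 8 is false
Combine:
[1.2.1.1] false OR false = false
[1.2.1] NOT false = true
[1.2] NOT true = false
[1.3] false OR false = false
[1] true OR false OR false = true
[2.1.2] exactly-one(false, true) = true
[2.1] true AND true = true
[2.2.2.1] true AND true = true
[2.2.2] NOT true = false
[2.2] false AND false = false
[2] true OR false = true
[3.1] false → false (antecedent false ⇒ implication holds) = true
[3.2] false → true (antecedent false ⇒ implication holds) = true
[3.3] true OR false = true
[3] true AND true AND true = true
[root] true AND true AND true = true
Overall: true → paid

Paid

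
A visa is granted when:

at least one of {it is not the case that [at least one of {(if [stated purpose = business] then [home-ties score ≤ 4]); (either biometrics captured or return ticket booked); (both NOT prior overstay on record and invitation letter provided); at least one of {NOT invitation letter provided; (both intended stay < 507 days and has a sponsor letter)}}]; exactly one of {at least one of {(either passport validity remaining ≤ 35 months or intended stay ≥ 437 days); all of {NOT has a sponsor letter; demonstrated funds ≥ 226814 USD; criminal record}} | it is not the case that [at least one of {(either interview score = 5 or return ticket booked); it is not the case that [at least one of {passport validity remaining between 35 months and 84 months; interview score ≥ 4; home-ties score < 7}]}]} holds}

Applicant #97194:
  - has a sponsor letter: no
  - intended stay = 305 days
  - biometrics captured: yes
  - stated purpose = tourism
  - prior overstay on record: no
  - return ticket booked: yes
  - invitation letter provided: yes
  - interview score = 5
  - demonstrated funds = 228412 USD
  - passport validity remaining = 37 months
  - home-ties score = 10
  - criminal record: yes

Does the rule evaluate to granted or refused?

Granted

Atomic conditions:
  stated purpose = business: tourism == business is false
  home-ties score ≤ 4: 10 ≤ 4 is false
  biometrics captured: yes → true
  return ticket booked: yes → true
  NOT prior overstay on record: no → true
  invitation letter provided: yes → true
  NOT invitation letter provided: yes → false
  intended stay < 507 days: 305 < 507 is true
  has a sponsor letter: no → false
  passport validity remaining ≤ 35 months: 37 ≤ 35 is false
  intended stay ≥ 437 days: 305 ≥ 437 is false
  NOT has a sponsor letter: no → true
  demonstrated funds ≥ 226814 USD: 228412 ≥ 226814 is true
  criminal record: yes → true
  interview score = 5: 5 == 5 is true
  passport validity remaining between 35 months and 84 months: 37 in [35, 84] is true
  interview score ≥ 4: 5 ≥ 4 is true
  home-ties score < 7: 10 < 7 is false
Combine:
[1.1.1] false → false (antecedent false ⇒ implication holds) = true
[1.1.2] true OR true = true
[1.1.3] true AND true = true
[1.1.4.2] true AND false = false
[1.1.4] false OR false = false
[1.1] true OR true OR true OR false = true
[1] NOT true = false
[2.1.1] false OR false = false
[2.1.2] true AND true AND true = true
[2.1] false OR true = true
[2.2.1.1] true OR true = true
[2.2.1.2.1] true OR true OR false = true
[2.2.1.2] NOT true = false
[2.2.1] true OR false = true
[2.2] NOT true = false
[2] exactly-one(true, false) = true
[root] false OR true = true
Overall: true → granted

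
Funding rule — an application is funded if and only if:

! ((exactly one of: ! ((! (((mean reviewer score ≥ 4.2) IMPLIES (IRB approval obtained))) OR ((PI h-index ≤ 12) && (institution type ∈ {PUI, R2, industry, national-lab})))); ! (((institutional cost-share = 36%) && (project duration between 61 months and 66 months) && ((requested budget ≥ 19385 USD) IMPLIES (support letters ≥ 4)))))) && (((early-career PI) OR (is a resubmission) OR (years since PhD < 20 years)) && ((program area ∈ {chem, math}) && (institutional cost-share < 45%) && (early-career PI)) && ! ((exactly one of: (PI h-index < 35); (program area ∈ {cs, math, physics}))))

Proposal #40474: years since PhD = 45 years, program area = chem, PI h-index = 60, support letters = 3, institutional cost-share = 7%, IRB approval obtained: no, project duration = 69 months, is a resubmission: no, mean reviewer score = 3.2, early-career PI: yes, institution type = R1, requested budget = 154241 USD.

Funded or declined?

Funded

Atomic conditions:
  mean reviewer score ≥ 4.2: 3.2 ≥ 4.2 is false
  IRB approval obtained: no → false
  PI h-index ≤ 12: 60 ≤ 12 is false
  institution type ∈ {PUI, R2, industry, national-lab}: R1 is not in the set → false
  institutional cost-share = 36%: 7 == 36 is false
  project duration between 61 months and 66 months: 69 in [61, 66] is false
  requested budget ≥ 19385 USD: 154241 ≥ 19385 is true
  support letters ≥ 4: 3 ≥ 4 is false
  early-career PI: yes → true
  is a resubmission: no → false
  years since PhD < 20 years: 45 < 20 is false
  program area ∈ {chem, math}: chem is in the set → true
  institutional cost-share < 45%: 7 < 45 is true
  PI h-index < 35: 60 < 35 is false
  program area ∈ {cs, math, physics}: chem is not in the set → false
Combine:
[1.1.1.1.1.1] false → false (antecedent false ⇒ implication holds) = true
[1.1.1.1.1] NOT true = false
[1.1.1.1.2] false AND false = false
[1.1.1.1] false OR false = false
[1.1.1] NOT false = true
[1.1.2.1.3] true → false = false
[1.1.2.1] false AND false AND false = false
[1.1.2] NOT false = true
[1.1] exactly-one(true, true) = false
[1] NOT false = true
[2.1] true OR false OR false = true
[2.2] true AND true AND true = true
[2.3.1] exactly-one(false, false) = false
[2.3] NOT false = true
[2] true AND true AND true = true
[root] true AND true = true
Overall: true → funded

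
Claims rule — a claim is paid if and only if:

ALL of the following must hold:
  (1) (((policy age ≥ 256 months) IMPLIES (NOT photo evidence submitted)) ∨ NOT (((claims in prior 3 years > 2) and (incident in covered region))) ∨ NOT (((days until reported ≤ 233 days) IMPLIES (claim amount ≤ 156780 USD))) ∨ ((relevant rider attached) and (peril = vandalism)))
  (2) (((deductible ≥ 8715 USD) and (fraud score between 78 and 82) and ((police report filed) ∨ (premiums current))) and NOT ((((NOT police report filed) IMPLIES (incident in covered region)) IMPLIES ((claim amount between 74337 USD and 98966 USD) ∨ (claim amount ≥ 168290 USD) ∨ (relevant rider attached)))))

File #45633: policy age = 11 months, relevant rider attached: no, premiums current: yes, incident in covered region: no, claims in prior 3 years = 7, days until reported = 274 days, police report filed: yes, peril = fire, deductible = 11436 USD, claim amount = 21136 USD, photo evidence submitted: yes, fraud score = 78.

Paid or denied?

Paid

Atomic conditions:
  policy age ≥ 256 months: 11 ≥ 256 is false
  NOT photo evidence submitted: yes → false
  claims in prior 3 years > 2: 7 > 2 is true
  incident in covered region: no → false
  days until reported ≤ 233 days: 274 ≤ 233 is false
  claim amount ≤ 156780 USD: 21136 ≤ 156780 is true
  relevant rider attached: no → false
  peril = vandalism: fire == vandalism is false
  deductible ≥ 8715 USD: 11436 ≥ 8715 is true
  fraud score between 78 and 82: 78 in [78, 82] is true
  police report filed: yes → true
  premiums current: yes → true
  NOT police report filed: yes → false
  claim amount between 74337 USD and 98966 USD: 21136 in [74337, 98966] is false
  claim amount ≥ 168290 USD: 21136 ≥ 168290 is false
Combine:
[1.1] false → false (antecedent false ⇒ implication holds) = true
[1.2.1] true AND false = false
[1.2] NOT false = true
[1.3.1] false → true (antecedent false ⇒ implication holds) = true
[1.3] NOT true = false
[1.4] false AND false = false
[1] true OR true OR false OR false = true
[2.1.3] true OR true = true
[2.1] true AND true AND true = true
[2.2.1.1] false → false (antecedent false ⇒ implication holds) = true
[2.2.1.2] false OR false OR false = false
[2.2.1] true → false = false
[2.2] NOT false = true
[2] true AND true = true
[root] true AND true = true
Overall: true → paid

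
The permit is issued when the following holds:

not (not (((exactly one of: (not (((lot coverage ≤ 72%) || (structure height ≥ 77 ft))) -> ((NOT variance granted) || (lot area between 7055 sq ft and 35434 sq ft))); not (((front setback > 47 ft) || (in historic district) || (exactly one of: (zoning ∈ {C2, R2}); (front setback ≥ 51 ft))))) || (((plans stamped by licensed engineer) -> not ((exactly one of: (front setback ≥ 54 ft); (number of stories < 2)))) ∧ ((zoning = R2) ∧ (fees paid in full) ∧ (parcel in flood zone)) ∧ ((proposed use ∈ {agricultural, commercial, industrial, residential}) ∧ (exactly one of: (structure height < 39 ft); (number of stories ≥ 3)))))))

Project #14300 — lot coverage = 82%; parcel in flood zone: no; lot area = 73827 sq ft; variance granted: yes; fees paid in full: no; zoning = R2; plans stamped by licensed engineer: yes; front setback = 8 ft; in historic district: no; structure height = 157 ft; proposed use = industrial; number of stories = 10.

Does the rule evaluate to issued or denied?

Atomic conditions:
  lot coverage ≤ 72%: 82 ≤ 72 is false
  structure height ≥ 77 ft: 157 ≥ 77 is true
  NOT variance granted: yes → false
  lot area between 7055 sq ft and 35434 sq ft: 73827 in [7055, 35434] is false
  front setback > 47 ft: 8 > 47 is false
  in historic district: no → false
  zoning ∈ {C2, R2}: R2 is in the set → true
  front setback ≥ 51 ft: 8 ≥ 51 is false
  plans stamped by licensed engineer: yes → true
  front setback ≥ 54 ft: 8 ≥ 54 is false
  number of stories < 2: 10 < 2 is false
  zoning = R2: R2 == R2 is true
  fees paid in full: no → false
  parcel in flood zone: no → false
  proposed use ∈ {agricultural, commercial, industrial, residential}: industrial is in the set → true
  structure height < 39 ft: 157 < 39 is false
  number of stories ≥ 3: 10 ≥ 3 is true
Combine:
[1.1.1.1.1.1] false OR true = true
[1.1.1.1.1] NOT true = false
[1.1.1.1.2] false OR false = false
[1.1.1.1] false → false (antecedent false ⇒ implication holds) = true
[1.1.1.2.1.3] exactly-one(true, false) = true
[1.1.1.2.1] false OR false OR true = true
[1.1.1.2] NOT true = false
[1.1.1] exactly-one(true, false) = true
[1.1.2.1.2.1] exactly-one(false, false) = false
[1.1.2.1.2] NOT false = true
[1.1.2.1] true → true = true
[1.1.2.2] true AND false AND false = false
[1.1.2.3.2] exactly-one(false, true) = true
[1.1.2.3] true AND true = true
[1.1.2] true AND false AND true = false
[1.1] true OR false = true
[1] NOT true = false
[root] NOT false = true
Overall: true → issued

Issued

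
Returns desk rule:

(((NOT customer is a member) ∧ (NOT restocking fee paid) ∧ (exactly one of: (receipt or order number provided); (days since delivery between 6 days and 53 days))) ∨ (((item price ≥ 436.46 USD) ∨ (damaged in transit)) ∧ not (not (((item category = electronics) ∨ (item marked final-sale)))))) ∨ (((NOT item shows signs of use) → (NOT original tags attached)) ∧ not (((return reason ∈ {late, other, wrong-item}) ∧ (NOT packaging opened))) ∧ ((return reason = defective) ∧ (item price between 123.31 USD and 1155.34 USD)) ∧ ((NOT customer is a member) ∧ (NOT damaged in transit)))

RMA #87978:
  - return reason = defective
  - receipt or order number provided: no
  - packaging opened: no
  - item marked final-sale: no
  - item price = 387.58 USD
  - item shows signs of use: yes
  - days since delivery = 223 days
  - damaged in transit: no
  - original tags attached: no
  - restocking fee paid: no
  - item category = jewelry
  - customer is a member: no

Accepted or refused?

Atomic conditions:
  NOT customer is a member: no → true
  NOT restocking fee paid: no → true
  receipt or order number provided: no → false
  days since delivery between 6 days and 53 days: 223 in [6, 53] is false
  item price ≥ 436.46 USD: 387.58 ≥ 436.46 is false
  damaged in transit: no → false
  item category = electronics: jewelry == electronics is false
  item marked final-sale: no → false
  NOT item shows signs of use: yes → false
  NOT original tags attached: no → true
  return reason ∈ {late, other, wrong-item}: defective is not in the set → false
  NOT packaging opened: no → true
  return reason = defective: defective == defective is true
  item price between 123.31 USD and 1155.34 USD: 387.58 in [123.31, 1155.34] is true
  NOT damaged in transit: no → true
Combine:
[1.1.3] exactly-one(false, false) = false
[1.1] true AND true AND false = false
[1.2.1] false OR false = false
[1.2.2.1.1] false OR false = false
[1.2.2.1] NOT false = true
[1.2.2] NOT true = false
[1.2] false AND false = false
[1] false OR false = false
[2.1] false → true (antecedent false ⇒ implication holds) = true
[2.2.1] false AND true = false
[2.2] NOT false = true
[2.3] true AND true = true
[2.4] true AND true = true
[2] true AND true AND true AND true = true
[root] false OR true = true
Overall: true → accepted

Accepted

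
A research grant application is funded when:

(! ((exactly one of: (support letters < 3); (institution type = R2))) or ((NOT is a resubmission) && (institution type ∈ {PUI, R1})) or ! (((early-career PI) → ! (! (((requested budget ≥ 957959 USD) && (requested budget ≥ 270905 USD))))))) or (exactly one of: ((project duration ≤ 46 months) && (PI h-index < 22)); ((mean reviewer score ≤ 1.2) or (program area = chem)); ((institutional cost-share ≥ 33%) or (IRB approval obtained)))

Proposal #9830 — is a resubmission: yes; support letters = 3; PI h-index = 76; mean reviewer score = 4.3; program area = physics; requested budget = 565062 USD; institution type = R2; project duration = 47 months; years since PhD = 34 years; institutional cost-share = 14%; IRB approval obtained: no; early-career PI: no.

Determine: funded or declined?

Atomic conditions:
  support letters < 3: 3 < 3 is false
  institution type = R2: R2 == R2 is true
  NOT is a resubmission: yes → false
  institution type ∈ {PUI, R1}: R2 is not in the set → false
  early-career PI: no → false
  requested budget ≥ 957959 USD: 565062 ≥ 957959 is false
  requested budget ≥ 270905 USD: 565062 ≥ 270905 is true
  project duration ≤ 46 months: 47 ≤ 46 is false
  PI h-index < 22: 76 < 22 is false
  mean reviewer score ≤ 1.2: 4.3 ≤ 1.2 is false
  program area = chem: physics == chem is false
  institutional cost-share ≥ 33%: 14 ≥ 33 is false
  IRB approval obtained: no → false
Combine:
[1.1.1] exactly-one(false, true) = true
[1.1] NOT true = false
[1.2] false AND false = false
[1.3.1.2.1.1] false AND true = false
[1.3.1.2.1] NOT false = true
[1.3.1.2] NOT true = false
[1.3.1] false → false (antecedent false ⇒ implication holds) = true
[1.3] NOT true = false
[1] false OR false OR false = false
[2.1] false AND false = false
[2.2] false OR false = false
[2.3] false OR false = false
[2] exactly-one(false, false, false) = false
[root] false OR false = false
Overall: false → declined

Declined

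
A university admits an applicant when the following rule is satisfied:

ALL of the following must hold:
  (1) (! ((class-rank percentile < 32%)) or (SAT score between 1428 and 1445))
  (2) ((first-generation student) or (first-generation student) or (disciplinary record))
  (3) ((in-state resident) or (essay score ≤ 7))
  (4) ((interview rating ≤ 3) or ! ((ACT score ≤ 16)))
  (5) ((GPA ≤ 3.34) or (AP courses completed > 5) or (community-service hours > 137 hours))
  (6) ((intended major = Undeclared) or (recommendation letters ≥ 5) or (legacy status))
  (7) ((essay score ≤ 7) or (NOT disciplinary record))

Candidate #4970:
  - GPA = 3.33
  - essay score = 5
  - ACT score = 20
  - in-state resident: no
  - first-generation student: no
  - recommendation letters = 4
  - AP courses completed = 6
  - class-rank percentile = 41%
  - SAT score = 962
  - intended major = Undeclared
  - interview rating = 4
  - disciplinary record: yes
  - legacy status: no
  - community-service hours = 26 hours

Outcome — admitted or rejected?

Admitted

Atomic conditions:
  class-rank percentile < 32%: 41 < 32 is false
  SAT score between 1428 and 1445: 962 in [1428, 1445] is false
  first-generation student: no → false
  disciplinary record: yes → true
  in-state resident: no → false
  essay score ≤ 7: 5 ≤ 7 is true
  interview rating ≤ 3: 4 ≤ 3 is false
  ACT score ≤ 16: 20 ≤ 16 is false
  GPA ≤ 3.34: 3.33 ≤ 3.34 is true
  AP courses completed > 5: 6 > 5 is true
  community-service hours > 137 hours: 26 > 137 is false
  intended major = Undeclared: Undeclared == Undeclared is true
  recommendation letters ≥ 5: 4 ≥ 5 is false
  legacy status: no → false
  NOT disciplinary record: yes → false
Combine:
[1.1] NOT false = true
[1] true OR false = true
[2] false OR false OR true = true
[3] false OR true = true
[4.2] NOT false = true
[4] false OR true = true
[5] true OR true OR false = true
[6] true OR false OR false = true
[7] true OR false = true
[root] true AND true AND true AND true AND true AND true AND true = true
Overall: true → admitted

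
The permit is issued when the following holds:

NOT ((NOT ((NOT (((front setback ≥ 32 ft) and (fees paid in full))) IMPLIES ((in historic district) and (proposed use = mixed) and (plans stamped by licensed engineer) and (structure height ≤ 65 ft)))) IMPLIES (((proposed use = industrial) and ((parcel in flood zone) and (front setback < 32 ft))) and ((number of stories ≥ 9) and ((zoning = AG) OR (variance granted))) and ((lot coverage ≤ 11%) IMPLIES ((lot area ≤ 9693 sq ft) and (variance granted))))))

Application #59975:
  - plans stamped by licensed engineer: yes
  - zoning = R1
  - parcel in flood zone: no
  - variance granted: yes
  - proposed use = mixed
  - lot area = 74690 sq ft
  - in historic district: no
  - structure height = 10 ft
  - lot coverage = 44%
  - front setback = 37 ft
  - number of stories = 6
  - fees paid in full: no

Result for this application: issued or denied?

Issued

Atomic conditions:
  front setback ≥ 32 ft: 37 ≥ 32 is true
  fees paid in full: no → false
  in historic district: no → false
  proposed use = mixed: mixed == mixed is true
  plans stamped by licensed engineer: yes → true
  structure height ≤ 65 ft: 10 ≤ 65 is true
  proposed use = industrial: mixed == industrial is false
  parcel in flood zone: no → false
  front setback < 32 ft: 37 < 32 is false
  number of stories ≥ 9: 6 ≥ 9 is false
  zoning = AG: R1 == AG is false
  variance granted: yes → true
  lot coverage ≤ 11%: 44 ≤ 11 is false
  lot area ≤ 9693 sq ft: 74690 ≤ 9693 is false
Combine:
[1.1.1.1.1] true AND false = false
[1.1.1.1] NOT false = true
[1.1.1.2] false AND true AND true AND true = false
[1.1.1] true → false = false
[1.1] NOT false = true
[1.2.1.2] false AND false = false
[1.2.1] false AND false = false
[1.2.2.2] false OR true = true
[1.2.2] false AND true = false
[1.2.3.2] false AND true = false
[1.2.3] false → false (antecedent false ⇒ implication holds) = true
[1.2] false AND false AND true = false
[1] true → false = false
[root] NOT false = true
Overall: true → issued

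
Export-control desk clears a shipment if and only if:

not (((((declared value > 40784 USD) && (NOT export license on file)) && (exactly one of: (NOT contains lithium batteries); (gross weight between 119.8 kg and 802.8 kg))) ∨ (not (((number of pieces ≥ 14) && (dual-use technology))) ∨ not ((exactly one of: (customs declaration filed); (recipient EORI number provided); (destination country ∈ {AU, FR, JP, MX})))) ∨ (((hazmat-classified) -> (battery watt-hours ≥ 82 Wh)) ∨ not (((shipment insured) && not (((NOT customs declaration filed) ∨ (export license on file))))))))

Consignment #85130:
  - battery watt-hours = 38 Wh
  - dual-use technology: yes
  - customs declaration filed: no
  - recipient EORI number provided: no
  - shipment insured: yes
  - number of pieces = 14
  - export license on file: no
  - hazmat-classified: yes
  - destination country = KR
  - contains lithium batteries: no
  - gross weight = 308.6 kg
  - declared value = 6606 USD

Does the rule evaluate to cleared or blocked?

Blocked

Atomic conditions:
  declared value > 40784 USD: 6606 > 40784 is false
  NOT export license on file: no → true
  NOT contains lithium batteries: no → true
  gross weight between 119.8 kg and 802.8 kg: 308.6 in [119.8, 802.8] is true
  number of pieces ≥ 14: 14 ≥ 14 is true
  dual-use technology: yes → true
  customs declaration filed: no → false
  recipient EORI number provided: no → false
  destination country ∈ {AU, FR, JP, MX}: KR is not in the set → false
  hazmat-classified: yes → true
  battery watt-hours ≥ 82 Wh: 38 ≥ 82 is false
  shipment insured: yes → true
  NOT customs declaration filed: no → true
  export license on file: no → false
Combine:
[1.1.1] false AND true = false
[1.1.2] exactly-one(true, true) = false
[1.1] false AND false = false
[1.2.1.1] true AND true = true
[1.2.1] NOT true = false
[1.2.2.1] exactly-one(false, false, false) = false
[1.2.2] NOT false = true
[1.2] false OR true = true
[1.3.1] true → false = false
[1.3.2.1.2.1] true OR false = true
[1.3.2.1.2] NOT true = false
[1.3.2.1] true AND false = false
[1.3.2] NOT false = true
[1.3] false OR true = true
[1] false OR true OR true = true
[root] NOT true = false
Overall: false → blocked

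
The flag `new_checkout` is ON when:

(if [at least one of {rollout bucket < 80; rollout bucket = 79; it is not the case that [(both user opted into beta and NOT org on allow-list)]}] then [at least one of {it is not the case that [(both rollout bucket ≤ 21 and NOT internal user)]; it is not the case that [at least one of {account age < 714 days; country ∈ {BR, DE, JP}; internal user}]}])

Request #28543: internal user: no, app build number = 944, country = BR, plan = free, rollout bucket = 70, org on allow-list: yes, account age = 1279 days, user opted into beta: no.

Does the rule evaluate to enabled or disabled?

Atomic conditions:
  rollout bucket < 80: 70 < 80 is true
  rollout bucket = 79: 70 == 79 is false
  user opted into beta: no → false
  NOT org on allow-list: yes → false
  rollout bucket ≤ 21: 70 ≤ 21 is false
  NOT internal user: no → true
  account age < 714 days: 1279 < 714 is false
  country ∈ {BR, DE, JP}: BR is in the set → true
  internal user: no → false
Combine:
[1.3.1] false AND false = false
[1.3] NOT false = true
[1] true OR false OR true = true
[2.1.1] false AND true = false
[2.1] NOT false = true
[2.2.1] false OR true OR false = true
[2.2] NOT true = false
[2] true OR false = true
[root] true → true = true
Overall: true → enabled

Enabled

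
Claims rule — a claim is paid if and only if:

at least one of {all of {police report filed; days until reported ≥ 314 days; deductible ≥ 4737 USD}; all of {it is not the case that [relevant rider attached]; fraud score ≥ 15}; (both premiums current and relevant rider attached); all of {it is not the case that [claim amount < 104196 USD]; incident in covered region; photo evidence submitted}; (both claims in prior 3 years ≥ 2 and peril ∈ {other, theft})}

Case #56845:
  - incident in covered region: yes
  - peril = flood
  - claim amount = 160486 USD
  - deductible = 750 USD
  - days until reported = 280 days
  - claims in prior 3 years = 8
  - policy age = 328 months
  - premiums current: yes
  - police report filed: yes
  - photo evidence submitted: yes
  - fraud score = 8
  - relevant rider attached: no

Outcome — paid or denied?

Atomic conditions:
  police report filed: yes → true
  days until reported ≥ 314 days: 280 ≥ 314 is false
  deductible ≥ 4737 USD: 750 ≥ 4737 is false
  relevant rider attached: no → false
  fraud score ≥ 15: 8 ≥ 15 is false
  premiums current: yes → true
  claim amount < 104196 USD: 160486 < 104196 is false
  incident in covered region: yes → true
  photo evidence submitted: yes → true
  claims in prior 3 years ≥ 2: 8 ≥ 2 is true
  peril ∈ {other, theft}: flood is not in the set → false
Combine:
[1] true AND false AND false = false
[2.1] NOT false = true
[2] true AND false = false
[3] true AND false = false
[4.1] NOT false = true
[4] true AND true AND true = true
[5] true AND false = false
[root] false OR false OR false OR true OR false = true
Overall: true → paid

Paid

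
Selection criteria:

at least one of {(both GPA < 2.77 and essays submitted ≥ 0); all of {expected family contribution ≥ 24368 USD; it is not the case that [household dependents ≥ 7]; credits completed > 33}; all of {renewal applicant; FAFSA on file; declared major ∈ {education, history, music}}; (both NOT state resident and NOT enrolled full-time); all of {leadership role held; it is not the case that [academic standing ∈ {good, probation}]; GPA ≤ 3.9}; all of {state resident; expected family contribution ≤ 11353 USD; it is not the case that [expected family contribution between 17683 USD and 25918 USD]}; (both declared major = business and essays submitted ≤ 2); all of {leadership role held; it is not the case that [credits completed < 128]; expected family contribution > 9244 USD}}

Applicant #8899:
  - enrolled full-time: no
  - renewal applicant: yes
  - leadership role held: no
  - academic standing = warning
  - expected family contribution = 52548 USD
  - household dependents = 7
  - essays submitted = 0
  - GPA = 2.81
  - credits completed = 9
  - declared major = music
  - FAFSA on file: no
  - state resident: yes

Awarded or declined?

Atomic conditions:
  GPA < 2.77: 2.81 < 2.77 is false
  essays submitted ≥ 0: 0 ≥ 0 is true
  expected family contribution ≥ 24368 USD: 52548 ≥ 24368 is true
  household dependents ≥ 7: 7 ≥ 7 is true
  credits completed > 33: 9 > 33 is false
  renewal applicant: yes → true
  FAFSA on file: no → false
  declared major ∈ {education, history, music}: music is in the set → true
  NOT state resident: yes → false
  NOT enrolled full-time: no → true
  leadership role held: no → false
  academic standing ∈ {good, probation}: warning is not in the set → false
  GPA ≤ 3.9: 2.81 ≤ 3.9 is true
  state resident: yes → true
  expected family contribution ≤ 11353 USD: 52548 ≤ 11353 is false
  expected family contribution between 17683 USD and 25918 USD: 52548 in [17683, 25918] is false
  declared major = business: music == business is false
  essays submitted ≤ 2: 0 ≤ 2 is true
  credits completed < 128: 9 < 128 is true
  expected family contribution > 9244 USD: 52548 > 9244 is true
Combine:
[1] false AND true = false
[2.2] NOT true = false
[2] true AND false AND false = false
[3] true AND false AND true = false
[4] false AND true = false
[5.2] NOT false = true
[5] false AND true AND true = false
[6.3] NOT false = true
[6] true AND false AND true = false
[7] false AND true = false
[8.2] NOT true = false
[8] false AND false AND true = false
[root] false OR false OR false OR false OR false OR false OR false OR false = false
Overall: false → declined

Declined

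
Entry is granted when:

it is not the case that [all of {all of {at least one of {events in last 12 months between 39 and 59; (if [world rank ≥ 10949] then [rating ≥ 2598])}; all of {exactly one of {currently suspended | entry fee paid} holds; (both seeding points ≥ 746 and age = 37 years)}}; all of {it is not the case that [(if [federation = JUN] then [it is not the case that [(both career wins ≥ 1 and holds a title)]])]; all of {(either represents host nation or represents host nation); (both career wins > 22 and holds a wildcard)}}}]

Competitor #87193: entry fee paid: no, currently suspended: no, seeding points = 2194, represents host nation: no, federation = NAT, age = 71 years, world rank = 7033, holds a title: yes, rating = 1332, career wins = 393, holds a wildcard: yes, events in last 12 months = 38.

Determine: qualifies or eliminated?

Atomic conditions:
  events in last 12 months between 39 and 59: 38 in [39, 59] is false
  world rank ≥ 10949: 7033 ≥ 10949 is false
  rating ≥ 2598: 1332 ≥ 2598 is false
  currently suspended: no → false
  entry fee paid: no → false
  seeding points ≥ 746: 2194 ≥ 746 is true
  age = 37 years: 71 == 37 is false
  federation = JUN: NAT == JUN is false
  career wins ≥ 1: 393 ≥ 1 is true
  holds a title: yes → true
  represents host nation: no → false
  career wins > 22: 393 > 22 is true
  holds a wildcard: yes → true
Combine:
[1.1.1.2] false → false (antecedent false ⇒ implication holds) = true
[1.1.1] false OR true = true
[1.1.2.1] exactly-one(false, false) = false
[1.1.2.2] true AND false = false
[1.1.2] false AND false = false
[1.1] true AND false = false
[1.2.1.1.2.1] true AND true = true
[1.2.1.1.2] NOT true = false
[1.2.1.1] false → false (antecedent false ⇒ implication holds) = true
[1.2.1] NOT true = false
[1.2.2.1] false OR false = false
[1.2.2.2] true AND true = true
[1.2.2] false AND true = false
[1.2] false AND false = false
[1] false AND false = false
[root] NOT false = true
Overall: true → qualifies

Qualifies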